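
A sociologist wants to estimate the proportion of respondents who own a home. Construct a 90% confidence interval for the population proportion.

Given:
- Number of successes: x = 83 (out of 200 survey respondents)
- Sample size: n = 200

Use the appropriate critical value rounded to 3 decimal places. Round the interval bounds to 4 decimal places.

Sample proportion: p̂ = 83/200 = 0.415000

Check conditions for normal approximation:
  np̂ = 83 ≥ 10 ✓
  n(1-p̂) = 117 ≥ 10 ✓

The sample is large enough, so use a z-interval (normal approximation) for the proportion.

For 90% confidence, z* = 1.645 (from standard normal table)

Standard error: SE = √(p̂(1-p̂)/n) = √(0.415000×0.585000/200) = 0.03484071

Margin of error: E = z* × SE = 1.645 × 0.03484071 = 0.057313

Z-interval: p̂ ± E = 0.415000 ± 0.057313 = (0.357687, 0.472313)

Rounded to 4 decimal places:

(0.3577, 0.4723)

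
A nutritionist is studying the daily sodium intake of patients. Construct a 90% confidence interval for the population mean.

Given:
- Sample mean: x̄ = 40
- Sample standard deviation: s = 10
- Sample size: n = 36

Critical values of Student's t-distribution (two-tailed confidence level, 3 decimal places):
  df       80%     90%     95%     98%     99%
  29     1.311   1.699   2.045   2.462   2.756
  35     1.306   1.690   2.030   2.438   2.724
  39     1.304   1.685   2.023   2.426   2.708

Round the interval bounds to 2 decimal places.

The population standard deviation σ is unknown (only the sample standard deviation s is given), so use a t-interval with df = n - 1 = 36 - 1 = 35.

For 90% confidence with df = 35, t* = 1.690 (from t-table)

Standard error: SE = s/√n = 10/√36 = 1.666667

Margin of error: E = t* × SE = 1.690 × 1.666667 = 2.8167

T-interval: x̄ ± E = 40 ± 2.8167 = (37.1833, 42.8167)

Rounded to 2 decimal places:

(37.18, 42.82)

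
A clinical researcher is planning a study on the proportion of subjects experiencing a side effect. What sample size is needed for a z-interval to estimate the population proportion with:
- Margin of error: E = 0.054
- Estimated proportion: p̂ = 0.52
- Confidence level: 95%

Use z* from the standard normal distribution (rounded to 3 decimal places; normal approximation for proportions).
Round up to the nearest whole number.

Using z* for proportion z-interval (normal approximation).

For 95% confidence, z* = 1.96 (from standard normal table)

Sample size formula for proportion z-interval: n = z*²p̂(1-p̂)/E²

n = 1.96² × 0.52 × 0.48 / 0.054²
  = 3.8416 × 0.2496 / 0.002916
  = 328.8283

Round up to the nearest whole number: n = 329

329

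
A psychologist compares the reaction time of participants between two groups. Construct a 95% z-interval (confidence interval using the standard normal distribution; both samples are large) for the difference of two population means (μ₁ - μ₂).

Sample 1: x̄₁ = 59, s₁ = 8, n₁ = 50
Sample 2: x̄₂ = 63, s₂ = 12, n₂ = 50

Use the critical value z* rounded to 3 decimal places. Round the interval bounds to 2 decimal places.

Both samples are large (n₁ = 50 ≥ 30, n₂ = 50 ≥ 30), so a z-interval for the difference of means applies.

Point estimate: x̄₁ - x̄₂ = 59 - 63 = -4

Standard error: SE = √(s₁²/n₁ + s₂²/n₂)
= √(8²/50 + 12²/50)
= √(1.280000 + 2.880000)
= 2.039608

For 95% confidence, z* = 1.96 (from standard normal table)
Margin of error: E = z* × SE = 1.96 × 2.039608 = 3.9976

Z-interval: (x̄₁ - x̄₂) ± E = -4 ± 3.9976 = (-7.9976, -0.0024)

Rounded to 2 decimal places:

(-8.00, -0.00)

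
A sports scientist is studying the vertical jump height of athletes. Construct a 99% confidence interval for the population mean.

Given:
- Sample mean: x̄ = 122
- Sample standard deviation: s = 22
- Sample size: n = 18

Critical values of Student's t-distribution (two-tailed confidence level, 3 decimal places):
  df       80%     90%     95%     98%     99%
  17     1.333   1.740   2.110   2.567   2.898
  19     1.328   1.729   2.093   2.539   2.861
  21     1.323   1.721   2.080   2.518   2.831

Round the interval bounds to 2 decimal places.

The population standard deviation σ is unknown (only the sample standard deviation s is given), so use a t-interval with df = n - 1 = 18 - 1 = 17.

For 99% confidence with df = 17, t* = 2.898 (from t-table)

Standard error: SE = s/√n = 22/√18 = 5.185450

Margin of error: E = t* × SE = 2.898 × 5.185450 = 15.0274

T-interval: x̄ ± E = 122 ± 15.0274 = (106.9726, 137.0274)

Rounded to 2 decimal places:

(106.97, 137.03)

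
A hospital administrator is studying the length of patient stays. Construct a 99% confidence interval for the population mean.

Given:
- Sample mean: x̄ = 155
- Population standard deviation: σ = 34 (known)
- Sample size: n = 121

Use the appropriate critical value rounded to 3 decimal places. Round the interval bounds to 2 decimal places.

The population standard deviation σ is known, so use a z-interval (standard normal critical value).

For 99% confidence, z* = 2.576 (from standard normal table)

Standard error: SE = σ/√n = 34/√121 = 3.090909

Margin of error: E = z* × SE = 2.576 × 3.090909 = 7.9622

Z-interval: x̄ ± E = 155 ± 7.9622 = (147.0378, 162.9622)

Rounded to 2 decimal places:

(147.04, 162.96)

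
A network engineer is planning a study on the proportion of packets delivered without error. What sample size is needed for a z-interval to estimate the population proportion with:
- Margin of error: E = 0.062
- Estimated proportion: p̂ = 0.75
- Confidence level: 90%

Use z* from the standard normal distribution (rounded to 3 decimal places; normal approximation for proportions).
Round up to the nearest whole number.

Using z* for proportion z-interval (normal approximation).

For 90% confidence, z* = 1.645 (from standard normal table)

Sample size formula for proportion z-interval: n = z*²p̂(1-p̂)/E²

n = 1.645² × 0.75 × 0.25 / 0.062²
  = 2.706025 × 0.1875 / 0.003844
  = 131.9926

Round up to the nearest whole number: n = 132

132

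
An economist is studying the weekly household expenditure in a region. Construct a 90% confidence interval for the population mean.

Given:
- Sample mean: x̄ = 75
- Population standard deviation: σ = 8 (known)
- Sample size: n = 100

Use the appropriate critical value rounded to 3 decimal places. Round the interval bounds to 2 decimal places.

The population standard deviation σ is known, so use a z-interval (standard normal critical value).

For 90% confidence, z* = 1.645 (from standard normal table)

Standard error: SE = σ/√n = 8/√100 = 0.800000

Margin of error: E = z* × SE = 1.645 × 0.800000 = 1.3160

Z-interval: x̄ ± E = 75 ± 1.3160 = (73.6840, 76.3160)

Rounded to 2 decimal places:

(73.68, 76.32)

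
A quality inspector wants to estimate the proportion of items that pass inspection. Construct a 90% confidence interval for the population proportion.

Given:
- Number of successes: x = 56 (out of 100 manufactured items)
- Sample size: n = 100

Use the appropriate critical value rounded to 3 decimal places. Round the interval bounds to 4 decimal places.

Sample proportion: p̂ = 56/100 = 0.560000

Check conditions for normal approximation:
  np̂ = 56 ≥ 10 ✓
  n(1-p̂) = 44 ≥ 10 ✓

The sample is large enough, so use a z-interval (normal approximation) for the proportion.

For 90% confidence, z* = 1.645 (from standard normal table)

Standard error: SE = √(p̂(1-p̂)/n) = √(0.560000×0.440000/100) = 0.04963869

Margin of error: E = z* × SE = 1.645 × 0.04963869 = 0.081656

Z-interval: p̂ ± E = 0.560000 ± 0.081656 = (0.478344, 0.641656)

Rounded to 4 decimal places:

(0.4783, 0.6417)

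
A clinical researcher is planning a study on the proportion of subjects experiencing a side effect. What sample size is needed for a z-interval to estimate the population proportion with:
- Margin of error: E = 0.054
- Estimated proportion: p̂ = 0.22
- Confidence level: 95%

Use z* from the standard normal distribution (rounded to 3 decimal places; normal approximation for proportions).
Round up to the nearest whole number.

Using z* for proportion z-interval (normal approximation).

For 95% confidence, z* = 1.96 (from standard normal table)

Sample size formula for proportion z-interval: n = z*²p̂(1-p̂)/E²

n = 1.96² × 0.22 × 0.78 / 0.054²
  = 3.8416 × 0.1716 / 0.002916
  = 226.0695

Round up to the nearest whole number: n = 227

227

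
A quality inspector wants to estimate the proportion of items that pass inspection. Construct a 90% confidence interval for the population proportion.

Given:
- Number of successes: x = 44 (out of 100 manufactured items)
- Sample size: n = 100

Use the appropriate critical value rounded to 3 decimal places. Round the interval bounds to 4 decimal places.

Sample proportion: p̂ = 44/100 = 0.440000

Check conditions for normal approximation:
  np̂ = 44 ≥ 10 ✓
  n(1-p̂) = 56 ≥ 10 ✓

The sample is large enough, so use a z-interval (normal approximation) for the proportion.

For 90% confidence, z* = 1.645 (from standard normal table)

Standard error: SE = √(p̂(1-p̂)/n) = √(0.440000×0.560000/100) = 0.04963869

Margin of error: E = z* × SE = 1.645 × 0.04963869 = 0.081656

Z-interval: p̂ ± E = 0.440000 ± 0.081656 = (0.358344, 0.521656)

Rounded to 4 decimal places:

(0.3583, 0.5217)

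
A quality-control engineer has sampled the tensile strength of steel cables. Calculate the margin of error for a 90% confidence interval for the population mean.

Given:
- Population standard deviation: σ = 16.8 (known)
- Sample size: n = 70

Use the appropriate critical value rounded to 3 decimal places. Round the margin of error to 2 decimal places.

The population standard deviation σ is known, so use the z-interval margin of error formula.

For 90% confidence, z* = 1.645 (from standard normal table)

Margin of error formula for z-interval: E = z* × σ/√n

E = 1.645 × 16.8/√70
  = 1.645 × 2.007984
  = 3.3031

Rounded to 2 decimal places:

3.30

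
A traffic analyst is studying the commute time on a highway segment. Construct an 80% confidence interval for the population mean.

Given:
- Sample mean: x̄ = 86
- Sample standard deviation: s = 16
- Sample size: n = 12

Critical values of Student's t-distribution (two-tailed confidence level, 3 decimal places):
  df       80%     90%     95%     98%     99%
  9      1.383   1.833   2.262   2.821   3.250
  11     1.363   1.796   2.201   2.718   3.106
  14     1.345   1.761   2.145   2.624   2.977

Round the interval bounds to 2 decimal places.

The population standard deviation σ is unknown (only the sample standard deviation s is given), so use a t-interval with df = n - 1 = 12 - 1 = 11.

For 80% confidence with df = 11, t* = 1.363 (from t-table)

Standard error: SE = s/√n = 16/√12 = 4.618802

Margin of error: E = t* × SE = 1.363 × 4.618802 = 6.2954

T-interval: x̄ ± E = 86 ± 6.2954 = (79.7046, 92.2954)

Rounded to 2 decimal places:

(79.70, 92.30)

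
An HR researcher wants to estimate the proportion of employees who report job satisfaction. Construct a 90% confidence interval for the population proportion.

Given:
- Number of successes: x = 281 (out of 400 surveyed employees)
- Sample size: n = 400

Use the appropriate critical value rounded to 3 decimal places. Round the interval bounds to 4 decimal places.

Sample proportion: p̂ = 281/400 = 0.702500

Check conditions for normal approximation:
  np̂ = 281 ≥ 10 ✓
  n(1-p̂) = 119 ≥ 10 ✓

The sample is large enough, so use a z-interval (normal approximation) for the proportion.

For 90% confidence, z* = 1.645 (from standard normal table)

Standard error: SE = √(p̂(1-p̂)/n) = √(0.702500×0.297500/400) = 0.02285792

Margin of error: E = z* × SE = 1.645 × 0.02285792 = 0.037601

Z-interval: p̂ ± E = 0.702500 ± 0.037601 = (0.664899, 0.740101)

Rounded to 4 decimal places:

(0.6649, 0.7401)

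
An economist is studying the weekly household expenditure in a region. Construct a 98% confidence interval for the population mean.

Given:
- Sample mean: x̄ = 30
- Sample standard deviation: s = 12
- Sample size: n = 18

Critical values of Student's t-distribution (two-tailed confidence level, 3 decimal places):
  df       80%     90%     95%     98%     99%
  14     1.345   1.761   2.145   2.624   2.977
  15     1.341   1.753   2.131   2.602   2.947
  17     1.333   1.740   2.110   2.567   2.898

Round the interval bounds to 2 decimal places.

The population standard deviation σ is unknown (only the sample standard deviation s is given), so use a t-interval with df = n - 1 = 18 - 1 = 17.

For 98% confidence with df = 17, t* = 2.567 (from t-table)

Standard error: SE = s/√n = 12/√18 = 2.828427

Margin of error: E = t* × SE = 2.567 × 2.828427 = 7.2606

T-interval: x̄ ± E = 30 ± 7.2606 = (22.7394, 37.2606)

Rounded to 2 decimal places:

(22.74, 37.26)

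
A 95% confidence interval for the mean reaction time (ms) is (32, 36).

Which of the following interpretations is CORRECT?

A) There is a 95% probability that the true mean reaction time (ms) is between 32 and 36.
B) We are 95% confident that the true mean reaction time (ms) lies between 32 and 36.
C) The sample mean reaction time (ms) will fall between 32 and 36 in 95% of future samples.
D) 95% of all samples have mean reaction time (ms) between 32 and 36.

A confidence interval represents our confidence in the procedure, not a probability statement about the parameter.

Key concept: If we repeated this sampling process many times and computed a 95% CI each time, about 95% of those intervals would contain the true population parameter.

For this specific interval (32, 36):
- Midpoint (point estimate): 34
- Margin of error: 2

The correct interpretation is the one stating confidence that the true parameter lies in the interval — option B.

B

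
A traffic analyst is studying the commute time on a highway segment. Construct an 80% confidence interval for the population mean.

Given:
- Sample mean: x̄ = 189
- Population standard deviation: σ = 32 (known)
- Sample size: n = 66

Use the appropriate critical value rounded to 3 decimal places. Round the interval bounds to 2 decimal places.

The population standard deviation σ is known, so use a z-interval (standard normal critical value).

For 80% confidence, z* = 1.282 (from standard normal table)

Standard error: SE = σ/√n = 32/√66 = 3.938928

Margin of error: E = z* × SE = 1.282 × 3.938928 = 5.0497

Z-interval: x̄ ± E = 189 ± 5.0497 = (183.9503, 194.0497)

Rounded to 2 decimal places:

(183.95, 194.05)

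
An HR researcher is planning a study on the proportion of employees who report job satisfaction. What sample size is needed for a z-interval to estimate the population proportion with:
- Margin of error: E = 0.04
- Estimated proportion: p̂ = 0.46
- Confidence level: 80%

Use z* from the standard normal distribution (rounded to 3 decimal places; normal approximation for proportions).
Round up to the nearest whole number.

Using z* for proportion z-interval (normal approximation).

For 80% confidence, z* = 1.282 (from standard normal table)

Sample size formula for proportion z-interval: n = z*²p̂(1-p̂)/E²

n = 1.282² × 0.46 × 0.54 / 0.04²
  = 1.643524 × 0.2484 / 0.0016
  = 255.1571

Round up to the nearest whole number: n = 256

256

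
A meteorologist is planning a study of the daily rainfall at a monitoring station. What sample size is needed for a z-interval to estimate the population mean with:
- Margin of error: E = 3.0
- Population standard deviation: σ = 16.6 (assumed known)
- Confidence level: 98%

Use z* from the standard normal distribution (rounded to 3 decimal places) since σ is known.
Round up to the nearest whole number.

Using z* since population σ is known (z-interval formula).

For 98% confidence, z* = 2.326 (from standard normal table)

Sample size formula for z-interval: n = (z*σ/E)²

n = (2.326 × 16.6 / 3.0)²
  = (12.870533)²
  = 165.6506

Round up to the nearest whole number: n = 166

166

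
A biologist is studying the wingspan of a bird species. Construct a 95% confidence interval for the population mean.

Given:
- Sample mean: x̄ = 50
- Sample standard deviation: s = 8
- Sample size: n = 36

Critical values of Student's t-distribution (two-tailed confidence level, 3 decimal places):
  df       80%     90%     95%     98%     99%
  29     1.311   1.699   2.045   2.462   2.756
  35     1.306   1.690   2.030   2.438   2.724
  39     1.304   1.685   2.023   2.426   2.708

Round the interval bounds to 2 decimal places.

The population standard deviation σ is unknown (only the sample standard deviation s is given), so use a t-interval with df = n - 1 = 36 - 1 = 35.

For 95% confidence with df = 35, t* = 2.030 (from t-table)

Standard error: SE = s/√n = 8/√36 = 1.333333

Margin of error: E = t* × SE = 2.030 × 1.333333 = 2.7067

T-interval: x̄ ± E = 50 ± 2.7067 = (47.2933, 52.7067)

Rounded to 2 decimal places:

(47.29, 52.71)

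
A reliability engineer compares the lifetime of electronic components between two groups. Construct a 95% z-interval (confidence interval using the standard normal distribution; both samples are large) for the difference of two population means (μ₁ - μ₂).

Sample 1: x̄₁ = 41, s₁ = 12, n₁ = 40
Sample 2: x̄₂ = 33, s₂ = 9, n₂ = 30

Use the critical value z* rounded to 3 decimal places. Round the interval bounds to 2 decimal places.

Both samples are large (n₁ = 40 ≥ 30, n₂ = 30 ≥ 30), so a z-interval for the difference of means applies.

Point estimate: x̄₁ - x̄₂ = 41 - 33 = 8

Standard error: SE = √(s₁²/n₁ + s₂²/n₂)
= √(12²/40 + 9²/30)
= √(3.600000 + 2.700000)
= 2.509980

For 95% confidence, z* = 1.96 (from standard normal table)
Margin of error: E = z* × SE = 1.96 × 2.509980 = 4.9196

Z-interval: (x̄₁ - x̄₂) ± E = 8 ± 4.9196 = (3.0804, 12.9196)

Rounded to 2 decimal places:

(3.08, 12.92)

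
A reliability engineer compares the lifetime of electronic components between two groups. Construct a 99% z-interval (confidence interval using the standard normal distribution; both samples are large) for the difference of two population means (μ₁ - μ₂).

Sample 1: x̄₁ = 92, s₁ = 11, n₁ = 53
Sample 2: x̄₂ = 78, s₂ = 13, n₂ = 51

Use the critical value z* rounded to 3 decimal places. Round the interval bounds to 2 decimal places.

Both samples are large (n₁ = 53 ≥ 30, n₂ = 51 ≥ 30), so a z-interval for the difference of means applies.

Point estimate: x̄₁ - x̄₂ = 92 - 78 = 14

Standard error: SE = √(s₁²/n₁ + s₂²/n₂)
= √(11²/53 + 13²/51)
= √(2.283019 + 3.313725)
= 2.365744

For 99% confidence, z* = 2.576 (from standard normal table)
Margin of error: E = z* × SE = 2.576 × 2.365744 = 6.0942

Z-interval: (x̄₁ - x̄₂) ± E = 14 ± 6.0942 = (7.9058, 20.0942)

Rounded to 2 decimal places:

(7.91, 20.09)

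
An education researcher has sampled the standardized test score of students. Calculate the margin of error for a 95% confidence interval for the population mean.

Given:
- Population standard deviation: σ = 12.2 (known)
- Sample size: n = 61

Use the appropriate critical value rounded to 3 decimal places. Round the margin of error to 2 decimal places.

The population standard deviation σ is known, so use the z-interval margin of error formula.

For 95% confidence, z* = 1.96 (from standard normal table)

Margin of error formula for z-interval: E = z* × σ/√n

E = 1.96 × 12.2/√61
  = 1.96 × 1.562050
  = 3.0616

Rounded to 2 decimal places:

3.06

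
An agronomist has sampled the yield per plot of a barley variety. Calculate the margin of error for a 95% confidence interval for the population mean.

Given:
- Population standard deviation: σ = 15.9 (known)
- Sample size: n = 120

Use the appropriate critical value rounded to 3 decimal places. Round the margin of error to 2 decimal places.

The population standard deviation σ is known, so use the z-interval margin of error formula.

For 95% confidence, z* = 1.96 (from standard normal table)

Margin of error formula for z-interval: E = z* × σ/√n

E = 1.96 × 15.9/√120
  = 1.96 × 1.451465
  = 2.8449

Rounded to 2 decimal places:

2.84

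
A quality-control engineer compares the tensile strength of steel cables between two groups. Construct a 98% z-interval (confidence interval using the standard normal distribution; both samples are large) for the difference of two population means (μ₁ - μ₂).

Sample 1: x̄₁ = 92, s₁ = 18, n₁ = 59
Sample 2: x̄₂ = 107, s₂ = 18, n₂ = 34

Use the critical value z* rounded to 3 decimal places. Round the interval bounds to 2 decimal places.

Both samples are large (n₁ = 59 ≥ 30, n₂ = 34 ≥ 30), so a z-interval for the difference of means applies.

Point estimate: x̄₁ - x̄₂ = 92 - 107 = -15

Standard error: SE = √(s₁²/n₁ + s₂²/n₂)
= √(18²/59 + 18²/34)
= √(5.491525 + 9.529412)
= 3.875685

For 98% confidence, z* = 2.326 (from standard normal table)
Margin of error: E = z* × SE = 2.326 × 3.875685 = 9.0148

Z-interval: (x̄₁ - x̄₂) ± E = -15 ± 9.0148 = (-24.0148, -5.9852)

Rounded to 2 decimal places:

(-24.01, -5.99)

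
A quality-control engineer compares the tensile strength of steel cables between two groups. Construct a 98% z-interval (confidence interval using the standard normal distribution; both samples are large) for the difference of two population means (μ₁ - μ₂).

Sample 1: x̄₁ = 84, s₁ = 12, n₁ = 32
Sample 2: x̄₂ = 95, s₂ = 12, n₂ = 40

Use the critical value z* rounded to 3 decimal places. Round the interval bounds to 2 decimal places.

Both samples are large (n₁ = 32 ≥ 30, n₂ = 40 ≥ 30), so a z-interval for the difference of means applies.

Point estimate: x̄₁ - x̄₂ = 84 - 95 = -11

Standard error: SE = √(s₁²/n₁ + s₂²/n₂)
= √(12²/32 + 12²/40)
= √(4.500000 + 3.600000)
= 2.846050

For 98% confidence, z* = 2.326 (from standard normal table)
Margin of error: E = z* × SE = 2.326 × 2.846050 = 6.6199

Z-interval: (x̄₁ - x̄₂) ± E = -11 ± 6.6199 = (-17.6199, -4.3801)

Rounded to 2 decimal places:

(-17.62, -4.38)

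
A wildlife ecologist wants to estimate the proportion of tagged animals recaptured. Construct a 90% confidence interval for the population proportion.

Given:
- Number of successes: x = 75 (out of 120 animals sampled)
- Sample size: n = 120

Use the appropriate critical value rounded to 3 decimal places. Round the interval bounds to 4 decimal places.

Sample proportion: p̂ = 75/120 = 0.625000

Check conditions for normal approximation:
  np̂ = 75 ≥ 10 ✓
  n(1-p̂) = 45 ≥ 10 ✓

The sample is large enough, so use a z-interval (normal approximation) for the proportion.

For 90% confidence, z* = 1.645 (from standard normal table)

Standard error: SE = √(p̂(1-p̂)/n) = √(0.625000×0.375000/120) = 0.04419417

Margin of error: E = z* × SE = 1.645 × 0.04419417 = 0.072699

Z-interval: p̂ ± E = 0.625000 ± 0.072699 = (0.552301, 0.697699)

Rounded to 4 decimal places:

(0.5523, 0.6977)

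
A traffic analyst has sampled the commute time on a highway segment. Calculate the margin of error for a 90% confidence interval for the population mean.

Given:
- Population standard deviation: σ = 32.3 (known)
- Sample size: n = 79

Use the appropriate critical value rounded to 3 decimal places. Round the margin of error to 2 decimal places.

The population standard deviation σ is known, so use the z-interval margin of error formula.

For 90% confidence, z* = 1.645 (from standard normal table)

Margin of error formula for z-interval: E = z* × σ/√n

E = 1.645 × 32.3/√79
  = 1.645 × 3.634034
  = 5.9780

Rounded to 2 decimal places:

5.98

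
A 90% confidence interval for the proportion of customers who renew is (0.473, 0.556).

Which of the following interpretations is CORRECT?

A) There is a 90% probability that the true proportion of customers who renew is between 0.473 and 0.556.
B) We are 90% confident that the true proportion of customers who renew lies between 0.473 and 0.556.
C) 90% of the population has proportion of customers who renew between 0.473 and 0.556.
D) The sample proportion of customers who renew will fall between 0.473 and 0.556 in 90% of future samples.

A confidence interval represents our confidence in the procedure, not a probability statement about the parameter.

Key concept: If we repeated this sampling process many times and computed a 90% CI each time, about 90% of those intervals would contain the true population parameter.

For this specific interval (0.473, 0.556):
- Midpoint (point estimate): 0.5145
- Margin of error: 0.0415

The correct interpretation is the one stating confidence that the true parameter lies in the interval — option B.

B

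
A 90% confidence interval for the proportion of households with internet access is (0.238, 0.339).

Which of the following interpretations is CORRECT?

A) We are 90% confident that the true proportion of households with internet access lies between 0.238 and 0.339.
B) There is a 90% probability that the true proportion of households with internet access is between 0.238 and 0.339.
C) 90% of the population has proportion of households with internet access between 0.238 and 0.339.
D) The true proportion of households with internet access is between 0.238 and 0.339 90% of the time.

A confidence interval represents our confidence in the procedure, not a probability statement about the parameter.

Key concept: If we repeated this sampling process many times and computed a 90% CI each time, about 90% of those intervals would contain the true population parameter.

For this specific interval (0.238, 0.339):
- Midpoint (point estimate): 0.2885
- Margin of error: 0.0505

The correct interpretation is the one stating confidence that the true parameter lies in the interval — option A.

A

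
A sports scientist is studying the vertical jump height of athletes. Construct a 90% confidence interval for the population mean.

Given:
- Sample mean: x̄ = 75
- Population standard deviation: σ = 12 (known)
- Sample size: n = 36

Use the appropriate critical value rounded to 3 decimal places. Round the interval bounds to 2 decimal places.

The population standard deviation σ is known, so use a z-interval (standard normal critical value).

For 90% confidence, z* = 1.645 (from standard normal table)

Standard error: SE = σ/√n = 12/√36 = 2.000000

Margin of error: E = z* × SE = 1.645 × 2.000000 = 3.2900

Z-interval: x̄ ± E = 75 ± 3.2900 = (71.7100, 78.2900)

Rounded to 2 decimal places:

(71.71, 78.29)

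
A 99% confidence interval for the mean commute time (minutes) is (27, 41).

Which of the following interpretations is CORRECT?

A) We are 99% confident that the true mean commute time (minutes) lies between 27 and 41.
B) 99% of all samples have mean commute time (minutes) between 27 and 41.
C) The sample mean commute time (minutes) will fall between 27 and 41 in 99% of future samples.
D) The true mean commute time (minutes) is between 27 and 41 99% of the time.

A confidence interval represents our confidence in the procedure, not a probability statement about the parameter.

Key concept: If we repeated this sampling process many times and computed a 99% CI each time, about 99% of those intervals would contain the true population parameter.

For this specific interval (27, 41):
- Midpoint (point estimate): 34
- Margin of error: 7

The correct interpretation is the one stating confidence that the true parameter lies in the interval — option A.

A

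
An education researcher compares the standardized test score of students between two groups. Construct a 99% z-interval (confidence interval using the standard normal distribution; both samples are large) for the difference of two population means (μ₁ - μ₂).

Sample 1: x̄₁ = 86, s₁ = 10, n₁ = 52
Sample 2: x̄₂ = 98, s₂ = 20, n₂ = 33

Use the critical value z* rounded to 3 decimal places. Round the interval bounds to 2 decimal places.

Both samples are large (n₁ = 52 ≥ 30, n₂ = 33 ≥ 30), so a z-interval for the difference of means applies.

Point estimate: x̄₁ - x̄₂ = 86 - 98 = -12

Standard error: SE = √(s₁²/n₁ + s₂²/n₂)
= √(10²/52 + 20²/33)
= √(1.923077 + 12.121212)
= 3.747571

For 99% confidence, z* = 2.576 (from standard normal table)
Margin of error: E = z* × SE = 2.576 × 3.747571 = 9.6537

Z-interval: (x̄₁ - x̄₂) ± E = -12 ± 9.6537 = (-21.6537, -2.3463)

Rounded to 2 decimal places:

(-21.65, -2.35)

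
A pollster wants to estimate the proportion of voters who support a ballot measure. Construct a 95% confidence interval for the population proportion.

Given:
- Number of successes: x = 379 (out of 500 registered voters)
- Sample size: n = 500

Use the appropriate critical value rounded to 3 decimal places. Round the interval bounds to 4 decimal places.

Sample proportion: p̂ = 379/500 = 0.758000

Check conditions for normal approximation:
  np̂ = 379 ≥ 10 ✓
  n(1-p̂) = 121 ≥ 10 ✓

The sample is large enough, so use a z-interval (normal approximation) for the proportion.

For 95% confidence, z* = 1.96 (from standard normal table)

Standard error: SE = √(p̂(1-p̂)/n) = √(0.758000×0.242000/500) = 0.01915390

Margin of error: E = z* × SE = 1.96 × 0.01915390 = 0.037542

Z-interval: p̂ ± E = 0.758000 ± 0.037542 = (0.720458, 0.795542)

Rounded to 4 decimal places:

(0.7205, 0.7955)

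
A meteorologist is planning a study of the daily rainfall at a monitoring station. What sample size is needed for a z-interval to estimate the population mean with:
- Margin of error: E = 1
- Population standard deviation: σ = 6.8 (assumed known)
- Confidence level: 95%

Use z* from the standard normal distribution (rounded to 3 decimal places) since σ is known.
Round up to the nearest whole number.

Using z* since population σ is known (z-interval formula).

For 95% confidence, z* = 1.96 (from standard normal table)

Sample size formula for z-interval: n = (z*σ/E)²

n = (1.96 × 6.8 / 1)²
  = (13.328000)²
  = 177.6356

Round up to the nearest whole number: n = 178

178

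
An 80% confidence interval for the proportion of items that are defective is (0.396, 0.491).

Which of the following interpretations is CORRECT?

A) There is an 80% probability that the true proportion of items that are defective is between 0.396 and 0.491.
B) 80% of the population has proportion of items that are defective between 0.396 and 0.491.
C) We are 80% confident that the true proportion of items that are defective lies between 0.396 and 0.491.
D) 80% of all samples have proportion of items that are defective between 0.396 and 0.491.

A confidence interval represents our confidence in the procedure, not a probability statement about the parameter.

Key concept: If we repeated this sampling process many times and computed an 80% CI each time, about 80% of those intervals would contain the true population parameter.

For this specific interval (0.396, 0.491):
- Midpoint (point estimate): 0.4435
- Margin of error: 0.0475

The correct interpretation is the one stating confidence that the true parameter lies in the interval — option C.

C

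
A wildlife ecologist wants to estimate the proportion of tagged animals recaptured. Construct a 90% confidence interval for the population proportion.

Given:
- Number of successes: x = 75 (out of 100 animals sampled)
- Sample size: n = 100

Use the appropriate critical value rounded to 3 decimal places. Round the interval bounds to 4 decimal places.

Sample proportion: p̂ = 75/100 = 0.750000

Check conditions for normal approximation:
  np̂ = 75 ≥ 10 ✓
  n(1-p̂) = 25 ≥ 10 ✓

The sample is large enough, so use a z-interval (normal approximation) for the proportion.

For 90% confidence, z* = 1.645 (from standard normal table)

Standard error: SE = √(p̂(1-p̂)/n) = √(0.750000×0.250000/100) = 0.04330127

Margin of error: E = z* × SE = 1.645 × 0.04330127 = 0.071231

Z-interval: p̂ ± E = 0.750000 ± 0.071231 = (0.678769, 0.821231)

Rounded to 4 decimal places:

(0.6788, 0.8212)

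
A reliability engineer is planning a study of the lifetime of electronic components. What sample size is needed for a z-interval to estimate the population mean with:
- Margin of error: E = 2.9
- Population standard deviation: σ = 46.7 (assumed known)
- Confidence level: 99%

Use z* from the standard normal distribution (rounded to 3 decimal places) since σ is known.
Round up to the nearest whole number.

Using z* since population σ is known (z-interval formula).

For 99% confidence, z* = 2.576 (from standard normal table)

Sample size formula for z-interval: n = (z*σ/E)²

n = (2.576 × 46.7 / 2.9)²
  = (41.482483)²
  = 1720.7964

Round up to the nearest whole number: n = 1721

1721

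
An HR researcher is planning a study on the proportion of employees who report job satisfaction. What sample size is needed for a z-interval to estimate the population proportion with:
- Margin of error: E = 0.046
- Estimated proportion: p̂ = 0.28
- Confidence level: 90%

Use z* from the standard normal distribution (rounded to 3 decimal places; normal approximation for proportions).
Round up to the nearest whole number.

Using z* for proportion z-interval (normal approximation).

For 90% confidence, z* = 1.645 (from standard normal table)

Sample size formula for proportion z-interval: n = z*²p̂(1-p̂)/E²

n = 1.645² × 0.28 × 0.72 / 0.046²
  = 2.706025 × 0.2016 / 0.002116
  = 257.8141

Round up to the nearest whole number: n = 258

258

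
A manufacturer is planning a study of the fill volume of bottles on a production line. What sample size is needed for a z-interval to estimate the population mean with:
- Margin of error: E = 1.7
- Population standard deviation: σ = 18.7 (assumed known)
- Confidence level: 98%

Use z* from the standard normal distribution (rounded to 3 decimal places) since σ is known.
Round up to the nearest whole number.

Using z* since population σ is known (z-interval formula).

For 98% confidence, z* = 2.326 (from standard normal table)

Sample size formula for z-interval: n = (z*σ/E)²

n = (2.326 × 18.7 / 1.7)²
  = (25.586000)²
  = 654.6434

Round up to the nearest whole number: n = 655

655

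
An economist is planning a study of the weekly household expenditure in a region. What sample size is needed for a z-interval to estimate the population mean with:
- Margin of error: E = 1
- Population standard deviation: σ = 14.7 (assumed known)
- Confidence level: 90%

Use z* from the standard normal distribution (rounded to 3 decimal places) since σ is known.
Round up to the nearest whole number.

Using z* since population σ is known (z-interval formula).

For 90% confidence, z* = 1.645 (from standard normal table)

Sample size formula for z-interval: n = (z*σ/E)²

n = (1.645 × 14.7 / 1)²
  = (24.181500)²
  = 584.7449

Round up to the nearest whole number: n = 585

585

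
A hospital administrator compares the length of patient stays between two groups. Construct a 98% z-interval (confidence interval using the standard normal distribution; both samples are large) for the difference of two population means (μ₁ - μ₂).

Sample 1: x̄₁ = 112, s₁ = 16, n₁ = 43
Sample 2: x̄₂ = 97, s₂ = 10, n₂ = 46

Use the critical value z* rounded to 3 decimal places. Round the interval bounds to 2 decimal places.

Both samples are large (n₁ = 43 ≥ 30, n₂ = 46 ≥ 30), so a z-interval for the difference of means applies.

Point estimate: x̄₁ - x̄₂ = 112 - 97 = 15

Standard error: SE = √(s₁²/n₁ + s₂²/n₂)
= √(16²/43 + 10²/46)
= √(5.953488 + 2.173913)
= 2.850860

For 98% confidence, z* = 2.326 (from standard normal table)
Margin of error: E = z* × SE = 2.326 × 2.850860 = 6.6311

Z-interval: (x̄₁ - x̄₂) ± E = 15 ± 6.6311 = (8.3689, 21.6311)

Rounded to 2 decimal places:

(8.37, 21.63)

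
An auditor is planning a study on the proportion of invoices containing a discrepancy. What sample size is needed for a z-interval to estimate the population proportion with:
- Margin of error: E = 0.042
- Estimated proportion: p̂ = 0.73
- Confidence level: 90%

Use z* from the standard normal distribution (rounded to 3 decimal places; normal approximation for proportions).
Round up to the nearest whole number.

Using z* for proportion z-interval (normal approximation).

For 90% confidence, z* = 1.645 (from standard normal table)

Sample size formula for proportion z-interval: n = z*²p̂(1-p̂)/E²

n = 1.645² × 0.73 × 0.27 / 0.042²
  = 2.706025 × 0.1971 / 0.001764
  = 302.3569

Round up to the nearest whole number: n = 303

303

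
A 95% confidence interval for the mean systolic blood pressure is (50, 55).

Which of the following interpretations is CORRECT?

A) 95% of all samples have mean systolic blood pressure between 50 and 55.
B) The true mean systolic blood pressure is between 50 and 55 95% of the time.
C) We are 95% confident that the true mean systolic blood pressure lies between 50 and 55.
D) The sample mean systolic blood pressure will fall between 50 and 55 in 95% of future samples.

A confidence interval represents our confidence in the procedure, not a probability statement about the parameter.

Key concept: If we repeated this sampling process many times and computed a 95% CI each time, about 95% of those intervals would contain the true population parameter.

For this specific interval (50, 55):
- Midpoint (point estimate): 52.5
- Margin of error: 2.5

The correct interpretation is the one stating confidence that the true parameter lies in the interval — option C.

C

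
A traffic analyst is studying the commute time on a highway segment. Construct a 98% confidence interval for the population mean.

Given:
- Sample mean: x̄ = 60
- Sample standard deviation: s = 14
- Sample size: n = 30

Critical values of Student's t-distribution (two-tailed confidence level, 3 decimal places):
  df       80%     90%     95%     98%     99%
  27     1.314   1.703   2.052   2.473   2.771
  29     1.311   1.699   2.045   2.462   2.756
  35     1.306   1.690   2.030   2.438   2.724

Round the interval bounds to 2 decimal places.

The population standard deviation σ is unknown (only the sample standard deviation s is given), so use a t-interval with df = n - 1 = 30 - 1 = 29.

For 98% confidence with df = 29, t* = 2.462 (from t-table)

Standard error: SE = s/√n = 14/√30 = 2.556039

Margin of error: E = t* × SE = 2.462 × 2.556039 = 6.2930

T-interval: x̄ ± E = 60 ± 6.2930 = (53.7070, 66.2930)

Rounded to 2 decimal places:

(53.71, 66.29)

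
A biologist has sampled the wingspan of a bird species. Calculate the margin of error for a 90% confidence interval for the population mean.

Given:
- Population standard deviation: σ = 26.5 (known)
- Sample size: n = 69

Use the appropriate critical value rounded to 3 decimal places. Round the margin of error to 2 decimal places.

The population standard deviation σ is known, so use the z-interval margin of error formula.

For 90% confidence, z* = 1.645 (from standard normal table)

Margin of error formula for z-interval: E = z* × σ/√n

E = 1.645 × 26.5/√69
  = 1.645 × 3.190225
  = 5.2479

Rounded to 2 decimal places:

5.25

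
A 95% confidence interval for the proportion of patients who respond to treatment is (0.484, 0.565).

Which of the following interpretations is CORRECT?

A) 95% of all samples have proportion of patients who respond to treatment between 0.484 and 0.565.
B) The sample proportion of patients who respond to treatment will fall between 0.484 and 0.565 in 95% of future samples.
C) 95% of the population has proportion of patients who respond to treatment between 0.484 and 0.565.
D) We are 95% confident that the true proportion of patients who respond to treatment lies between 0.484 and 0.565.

A confidence interval represents our confidence in the procedure, not a probability statement about the parameter.

Key concept: If we repeated this sampling process many times and computed a 95% CI each time, about 95% of those intervals would contain the true population parameter.

For this specific interval (0.484, 0.565):
- Midpoint (point estimate): 0.5245
- Margin of error: 0.0405

The correct interpretation is the one stating confidence that the true parameter lies in the interval — option D.

D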